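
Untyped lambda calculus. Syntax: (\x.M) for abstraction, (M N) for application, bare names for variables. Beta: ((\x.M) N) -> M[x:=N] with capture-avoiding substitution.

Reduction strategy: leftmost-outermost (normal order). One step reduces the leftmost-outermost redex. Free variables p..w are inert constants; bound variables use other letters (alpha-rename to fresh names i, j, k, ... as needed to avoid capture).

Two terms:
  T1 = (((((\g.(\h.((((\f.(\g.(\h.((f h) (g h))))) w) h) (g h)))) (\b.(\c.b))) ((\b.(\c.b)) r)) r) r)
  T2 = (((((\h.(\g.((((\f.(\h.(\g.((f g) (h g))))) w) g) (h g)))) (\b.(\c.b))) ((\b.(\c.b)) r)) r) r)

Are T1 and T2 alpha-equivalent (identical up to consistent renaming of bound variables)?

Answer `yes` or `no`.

Term 1: (((((\g.(\h.((((\f.(\g.(\h.((f h) (g h))))) w) h) (g h)))) (\b.(\c.b))) ((\b.(\c.b)) r)) r) r)
Term 2: (((((\h.(\g.((((\f.(\h.(\g.((f g) (h g))))) w) g) (h g)))) (\b.(\c.b))) ((\b.(\c.b)) r)) r) r)
Alpha-equivalence: compare structure up to binder renaming.
Result: True

Answer: yes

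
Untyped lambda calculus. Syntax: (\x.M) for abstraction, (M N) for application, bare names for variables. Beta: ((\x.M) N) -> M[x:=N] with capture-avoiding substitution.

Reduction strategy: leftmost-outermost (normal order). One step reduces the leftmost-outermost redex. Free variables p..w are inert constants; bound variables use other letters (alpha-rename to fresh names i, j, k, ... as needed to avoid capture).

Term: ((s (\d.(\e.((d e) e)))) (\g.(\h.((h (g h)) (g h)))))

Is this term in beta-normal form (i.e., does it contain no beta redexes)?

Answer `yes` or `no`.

Answer: yes

Derivation:
Term: ((s (\d.(\e.((d e) e)))) (\g.(\h.((h (g h)) (g h)))))
No beta redexes found.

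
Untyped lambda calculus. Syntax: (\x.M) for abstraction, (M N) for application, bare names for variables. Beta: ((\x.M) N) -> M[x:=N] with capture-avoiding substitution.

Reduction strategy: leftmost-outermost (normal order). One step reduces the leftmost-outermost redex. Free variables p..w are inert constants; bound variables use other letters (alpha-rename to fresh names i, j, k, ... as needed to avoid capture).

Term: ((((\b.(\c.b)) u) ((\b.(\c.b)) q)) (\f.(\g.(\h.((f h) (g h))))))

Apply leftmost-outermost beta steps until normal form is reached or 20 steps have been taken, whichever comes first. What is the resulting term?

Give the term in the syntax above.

Step 0: ((((\b.(\c.b)) u) ((\b.(\c.b)) q)) (\f.(\g.(\h.((f h) (g h))))))
Step 1: (((\c.u) ((\b.(\c.b)) q)) (\f.(\g.(\h.((f h) (g h))))))
Step 2: (u (\f.(\g.(\h.((f h) (g h))))))

Answer: (u (\f.(\g.(\h.((f h) (g h))))))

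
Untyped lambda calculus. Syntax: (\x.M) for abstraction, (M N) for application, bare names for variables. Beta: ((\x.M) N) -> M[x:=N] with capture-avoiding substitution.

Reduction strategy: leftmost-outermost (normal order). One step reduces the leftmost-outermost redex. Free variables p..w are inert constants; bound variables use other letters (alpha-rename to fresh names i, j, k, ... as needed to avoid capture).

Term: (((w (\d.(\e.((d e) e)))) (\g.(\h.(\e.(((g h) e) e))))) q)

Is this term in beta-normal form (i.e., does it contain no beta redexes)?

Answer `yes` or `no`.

Term: (((w (\d.(\e.((d e) e)))) (\g.(\h.(\e.(((g h) e) e))))) q)
No beta redexes found.

Answer: yes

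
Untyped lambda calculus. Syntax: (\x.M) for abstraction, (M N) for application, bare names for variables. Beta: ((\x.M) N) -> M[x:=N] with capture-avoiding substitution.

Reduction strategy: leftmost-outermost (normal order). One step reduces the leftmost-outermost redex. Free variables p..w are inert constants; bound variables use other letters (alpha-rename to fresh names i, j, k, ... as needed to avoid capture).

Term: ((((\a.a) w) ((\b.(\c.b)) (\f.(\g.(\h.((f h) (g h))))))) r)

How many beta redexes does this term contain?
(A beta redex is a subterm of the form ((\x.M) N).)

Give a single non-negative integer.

Answer: 2

Derivation:
Term: ((((\a.a) w) ((\b.(\c.b)) (\f.(\g.(\h.((f h) (g h))))))) r)
  Redex: ((\a.a) w)
  Redex: ((\b.(\c.b)) (\f.(\g.(\h.((f h) (g h))))))
Total redexes: 2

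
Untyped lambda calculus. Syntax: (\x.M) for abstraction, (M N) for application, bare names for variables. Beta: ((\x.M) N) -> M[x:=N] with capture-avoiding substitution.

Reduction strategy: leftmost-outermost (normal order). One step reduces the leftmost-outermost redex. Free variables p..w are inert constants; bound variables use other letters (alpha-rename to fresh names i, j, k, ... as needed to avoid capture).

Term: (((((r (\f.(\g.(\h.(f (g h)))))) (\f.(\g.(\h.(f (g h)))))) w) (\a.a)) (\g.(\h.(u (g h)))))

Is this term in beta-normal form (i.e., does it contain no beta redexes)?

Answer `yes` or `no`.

Term: (((((r (\f.(\g.(\h.(f (g h)))))) (\f.(\g.(\h.(f (g h)))))) w) (\a.a)) (\g.(\h.(u (g h)))))
No beta redexes found.

Answer: yes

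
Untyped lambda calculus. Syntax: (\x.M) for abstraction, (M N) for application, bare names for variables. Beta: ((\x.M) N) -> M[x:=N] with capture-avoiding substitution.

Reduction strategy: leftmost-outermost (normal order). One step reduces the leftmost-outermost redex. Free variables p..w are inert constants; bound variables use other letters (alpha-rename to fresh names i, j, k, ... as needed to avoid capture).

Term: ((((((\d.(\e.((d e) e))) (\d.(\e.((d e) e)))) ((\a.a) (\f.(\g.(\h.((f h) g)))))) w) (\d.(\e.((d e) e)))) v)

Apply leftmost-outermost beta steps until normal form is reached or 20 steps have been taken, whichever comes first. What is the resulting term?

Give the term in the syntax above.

Step 0: ((((((\d.(\e.((d e) e))) (\d.(\e.((d e) e)))) ((\a.a) (\f.(\g.(\h.((f h) g)))))) w) (\d.(\e.((d e) e)))) v)
Step 1: (((((\e.(((\d.(\e.((d e) e))) e) e)) ((\a.a) (\f.(\g.(\h.((f h) g)))))) w) (\d.(\e.((d e) e)))) v)
Step 2: ((((((\d.(\e.((d e) e))) ((\a.a) (\f.(\g.(\h.((f h) g)))))) ((\a.a) (\f.(\g.(\h.((f h) g)))))) w) (\d.(\e.((d e) e)))) v)
Step 3: (((((\e.((((\a.a) (\f.(\g.(\h.((f h) g))))) e) e)) ((\a.a) (\f.(\g.(\h.((f h) g)))))) w) (\d.(\e.((d e) e)))) v)
Step 4: (((((((\a.a) (\f.(\g.(\h.((f h) g))))) ((\a.a) (\f.(\g.(\h.((f h) g)))))) ((\a.a) (\f.(\g.(\h.((f h) g)))))) w) (\d.(\e.((d e) e)))) v)
Step 5: ((((((\f.(\g.(\h.((f h) g)))) ((\a.a) (\f.(\g.(\h.((f h) g)))))) ((\a.a) (\f.(\g.(\h.((f h) g)))))) w) (\d.(\e.((d e) e)))) v)
Step 6: (((((\g.(\h.((((\a.a) (\f.(\g.(\h.((f h) g))))) h) g))) ((\a.a) (\f.(\g.(\h.((f h) g)))))) w) (\d.(\e.((d e) e)))) v)
Step 7: ((((\h.((((\a.a) (\f.(\g.(\h.((f h) g))))) h) ((\a.a) (\f.(\g.(\h.((f h) g))))))) w) (\d.(\e.((d e) e)))) v)
Step 8: ((((((\a.a) (\f.(\g.(\h.((f h) g))))) w) ((\a.a) (\f.(\g.(\h.((f h) g)))))) (\d.(\e.((d e) e)))) v)
Step 9: (((((\f.(\g.(\h.((f h) g)))) w) ((\a.a) (\f.(\g.(\h.((f h) g)))))) (\d.(\e.((d e) e)))) v)
Step 10: ((((\g.(\h.((w h) g))) ((\a.a) (\f.(\g.(\h.((f h) g)))))) (\d.(\e.((d e) e)))) v)
Step 11: (((\h.((w h) ((\a.a) (\f.(\g.(\h.((f h) g))))))) (\d.(\e.((d e) e)))) v)
Step 12: (((w (\d.(\e.((d e) e)))) ((\a.a) (\f.(\g.(\h.((f h) g)))))) v)
Step 13: (((w (\d.(\e.((d e) e)))) (\f.(\g.(\h.((f h) g))))) v)

Answer: (((w (\d.(\e.((d e) e)))) (\f.(\g.(\h.((f h) g))))) v)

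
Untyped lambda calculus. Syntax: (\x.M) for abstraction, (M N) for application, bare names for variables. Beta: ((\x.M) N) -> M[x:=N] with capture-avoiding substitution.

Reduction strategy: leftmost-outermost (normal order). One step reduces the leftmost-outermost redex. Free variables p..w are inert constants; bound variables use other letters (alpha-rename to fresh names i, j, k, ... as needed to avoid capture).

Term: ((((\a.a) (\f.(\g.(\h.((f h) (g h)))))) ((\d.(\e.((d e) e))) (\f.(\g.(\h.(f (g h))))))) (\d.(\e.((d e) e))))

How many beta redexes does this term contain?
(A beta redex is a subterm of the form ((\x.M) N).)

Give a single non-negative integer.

Term: ((((\a.a) (\f.(\g.(\h.((f h) (g h)))))) ((\d.(\e.((d e) e))) (\f.(\g.(\h.(f (g h))))))) (\d.(\e.((d e) e))))
  Redex: ((\a.a) (\f.(\g.(\h.((f h) (g h))))))
  Redex: ((\d.(\e.((d e) e))) (\f.(\g.(\h.(f (g h))))))
Total redexes: 2

Answer: 2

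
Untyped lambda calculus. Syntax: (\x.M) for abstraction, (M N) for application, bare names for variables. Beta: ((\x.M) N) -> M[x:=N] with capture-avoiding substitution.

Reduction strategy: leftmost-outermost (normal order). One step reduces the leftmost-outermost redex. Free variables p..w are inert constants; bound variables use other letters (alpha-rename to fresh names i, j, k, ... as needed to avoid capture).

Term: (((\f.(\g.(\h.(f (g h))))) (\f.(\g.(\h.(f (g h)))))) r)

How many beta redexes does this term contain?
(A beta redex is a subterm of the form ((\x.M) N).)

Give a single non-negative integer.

Term: (((\f.(\g.(\h.(f (g h))))) (\f.(\g.(\h.(f (g h)))))) r)
  Redex: ((\f.(\g.(\h.(f (g h))))) (\f.(\g.(\h.(f (g h))))))
Total redexes: 1

Answer: 1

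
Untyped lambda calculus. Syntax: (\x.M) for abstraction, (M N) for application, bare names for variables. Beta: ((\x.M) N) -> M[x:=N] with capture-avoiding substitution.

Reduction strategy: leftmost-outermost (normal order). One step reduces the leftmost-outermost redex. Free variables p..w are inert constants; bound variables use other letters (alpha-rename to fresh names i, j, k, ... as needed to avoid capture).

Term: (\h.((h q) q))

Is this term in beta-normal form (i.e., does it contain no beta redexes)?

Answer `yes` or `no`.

Term: (\h.((h q) q))
No beta redexes found.

Answer: yes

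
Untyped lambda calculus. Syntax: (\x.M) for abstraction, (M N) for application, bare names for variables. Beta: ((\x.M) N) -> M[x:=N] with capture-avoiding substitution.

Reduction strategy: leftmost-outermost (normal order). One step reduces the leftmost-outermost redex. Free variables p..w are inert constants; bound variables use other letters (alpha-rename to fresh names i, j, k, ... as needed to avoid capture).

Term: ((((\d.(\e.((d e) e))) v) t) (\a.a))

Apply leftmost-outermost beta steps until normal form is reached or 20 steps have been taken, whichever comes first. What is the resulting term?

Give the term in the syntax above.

Step 0: ((((\d.(\e.((d e) e))) v) t) (\a.a))
Step 1: (((\e.((v e) e)) t) (\a.a))
Step 2: (((v t) t) (\a.a))

Answer: (((v t) t) (\a.a))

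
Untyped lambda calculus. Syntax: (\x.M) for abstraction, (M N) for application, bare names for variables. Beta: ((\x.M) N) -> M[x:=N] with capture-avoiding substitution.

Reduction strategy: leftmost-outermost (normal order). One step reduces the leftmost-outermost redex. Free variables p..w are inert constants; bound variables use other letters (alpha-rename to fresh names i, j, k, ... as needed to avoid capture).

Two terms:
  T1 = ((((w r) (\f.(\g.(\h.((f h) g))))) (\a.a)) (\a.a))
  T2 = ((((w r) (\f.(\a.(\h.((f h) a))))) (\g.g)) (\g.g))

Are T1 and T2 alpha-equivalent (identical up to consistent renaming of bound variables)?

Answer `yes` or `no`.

Term 1: ((((w r) (\f.(\g.(\h.((f h) g))))) (\a.a)) (\a.a))
Term 2: ((((w r) (\f.(\a.(\h.((f h) a))))) (\g.g)) (\g.g))
Alpha-equivalence: compare structure up to binder renaming.
Result: True

Answer: yes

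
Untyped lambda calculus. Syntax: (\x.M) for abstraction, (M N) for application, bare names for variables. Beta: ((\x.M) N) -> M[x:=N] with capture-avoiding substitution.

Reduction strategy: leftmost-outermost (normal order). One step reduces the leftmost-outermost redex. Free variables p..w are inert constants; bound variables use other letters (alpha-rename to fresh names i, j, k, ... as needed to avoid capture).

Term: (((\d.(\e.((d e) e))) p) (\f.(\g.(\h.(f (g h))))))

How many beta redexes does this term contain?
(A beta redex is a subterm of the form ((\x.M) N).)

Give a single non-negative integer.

Term: (((\d.(\e.((d e) e))) p) (\f.(\g.(\h.(f (g h))))))
  Redex: ((\d.(\e.((d e) e))) p)
Total redexes: 1

Answer: 1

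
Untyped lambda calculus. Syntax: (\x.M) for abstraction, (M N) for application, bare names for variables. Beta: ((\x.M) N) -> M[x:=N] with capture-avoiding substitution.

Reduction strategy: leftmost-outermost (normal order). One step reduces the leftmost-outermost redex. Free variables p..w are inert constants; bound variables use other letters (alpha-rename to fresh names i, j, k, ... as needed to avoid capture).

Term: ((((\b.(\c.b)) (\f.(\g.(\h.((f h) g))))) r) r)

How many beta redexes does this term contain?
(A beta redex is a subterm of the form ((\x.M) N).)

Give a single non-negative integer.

Term: ((((\b.(\c.b)) (\f.(\g.(\h.((f h) g))))) r) r)
  Redex: ((\b.(\c.b)) (\f.(\g.(\h.((f h) g)))))
Total redexes: 1

Answer: 1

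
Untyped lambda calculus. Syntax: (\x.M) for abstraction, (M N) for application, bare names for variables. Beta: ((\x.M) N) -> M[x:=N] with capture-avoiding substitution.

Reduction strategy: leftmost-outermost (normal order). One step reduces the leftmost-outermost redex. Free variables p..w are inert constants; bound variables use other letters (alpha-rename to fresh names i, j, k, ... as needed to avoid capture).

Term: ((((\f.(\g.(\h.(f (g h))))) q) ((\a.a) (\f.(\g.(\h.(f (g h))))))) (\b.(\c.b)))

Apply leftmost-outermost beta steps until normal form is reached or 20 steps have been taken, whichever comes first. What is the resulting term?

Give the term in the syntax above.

Step 0: ((((\f.(\g.(\h.(f (g h))))) q) ((\a.a) (\f.(\g.(\h.(f (g h))))))) (\b.(\c.b)))
Step 1: (((\g.(\h.(q (g h)))) ((\a.a) (\f.(\g.(\h.(f (g h))))))) (\b.(\c.b)))
Step 2: ((\h.(q (((\a.a) (\f.(\g.(\h.(f (g h)))))) h))) (\b.(\c.b)))
Step 3: (q (((\a.a) (\f.(\g.(\h.(f (g h)))))) (\b.(\c.b))))
Step 4: (q ((\f.(\g.(\h.(f (g h))))) (\b.(\c.b))))
Step 5: (q (\g.(\h.((\b.(\c.b)) (g h)))))
Step 6: (q (\g.(\h.(\c.(g h)))))

Answer: (q (\g.(\h.(\c.(g h)))))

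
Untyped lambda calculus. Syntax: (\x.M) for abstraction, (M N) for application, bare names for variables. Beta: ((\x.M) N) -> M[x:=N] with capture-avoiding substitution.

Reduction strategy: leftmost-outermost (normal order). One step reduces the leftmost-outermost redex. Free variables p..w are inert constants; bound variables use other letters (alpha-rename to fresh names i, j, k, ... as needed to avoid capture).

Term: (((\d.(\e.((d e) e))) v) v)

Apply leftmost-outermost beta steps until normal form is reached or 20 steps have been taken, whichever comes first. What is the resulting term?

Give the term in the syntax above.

Answer: ((v v) v)

Derivation:
Step 0: (((\d.(\e.((d e) e))) v) v)
Step 1: ((\e.((v e) e)) v)
Step 2: ((v v) v)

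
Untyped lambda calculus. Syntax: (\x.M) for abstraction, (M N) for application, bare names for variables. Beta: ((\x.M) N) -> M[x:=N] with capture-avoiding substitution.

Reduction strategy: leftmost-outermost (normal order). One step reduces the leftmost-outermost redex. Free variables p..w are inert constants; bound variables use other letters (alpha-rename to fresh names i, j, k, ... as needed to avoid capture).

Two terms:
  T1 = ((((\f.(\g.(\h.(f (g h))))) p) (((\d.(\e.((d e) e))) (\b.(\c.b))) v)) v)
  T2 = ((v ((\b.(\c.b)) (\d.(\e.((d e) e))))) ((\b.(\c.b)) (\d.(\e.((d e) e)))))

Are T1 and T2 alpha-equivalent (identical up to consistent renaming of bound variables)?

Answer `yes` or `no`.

Term 1: ((((\f.(\g.(\h.(f (g h))))) p) (((\d.(\e.((d e) e))) (\b.(\c.b))) v)) v)
Term 2: ((v ((\b.(\c.b)) (\d.(\e.((d e) e))))) ((\b.(\c.b)) (\d.(\e.((d e) e)))))
Alpha-equivalence: compare structure up to binder renaming.
Result: False

Answer: no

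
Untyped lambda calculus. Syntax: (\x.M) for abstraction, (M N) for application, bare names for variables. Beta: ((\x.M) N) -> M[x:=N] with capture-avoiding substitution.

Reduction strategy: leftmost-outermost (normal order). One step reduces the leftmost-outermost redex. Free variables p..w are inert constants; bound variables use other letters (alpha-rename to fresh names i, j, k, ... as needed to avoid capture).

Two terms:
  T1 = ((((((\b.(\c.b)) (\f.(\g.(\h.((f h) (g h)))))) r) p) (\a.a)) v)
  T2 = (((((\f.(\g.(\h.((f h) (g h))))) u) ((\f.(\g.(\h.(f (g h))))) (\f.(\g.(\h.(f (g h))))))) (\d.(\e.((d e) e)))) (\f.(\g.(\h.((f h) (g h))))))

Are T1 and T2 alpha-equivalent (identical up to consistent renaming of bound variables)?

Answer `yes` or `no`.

Answer: no

Derivation:
Term 1: ((((((\b.(\c.b)) (\f.(\g.(\h.((f h) (g h)))))) r) p) (\a.a)) v)
Term 2: (((((\f.(\g.(\h.((f h) (g h))))) u) ((\f.(\g.(\h.(f (g h))))) (\f.(\g.(\h.(f (g h))))))) (\d.(\e.((d e) e)))) (\f.(\g.(\h.((f h) (g h))))))
Alpha-equivalence: compare structure up to binder renaming.
Result: False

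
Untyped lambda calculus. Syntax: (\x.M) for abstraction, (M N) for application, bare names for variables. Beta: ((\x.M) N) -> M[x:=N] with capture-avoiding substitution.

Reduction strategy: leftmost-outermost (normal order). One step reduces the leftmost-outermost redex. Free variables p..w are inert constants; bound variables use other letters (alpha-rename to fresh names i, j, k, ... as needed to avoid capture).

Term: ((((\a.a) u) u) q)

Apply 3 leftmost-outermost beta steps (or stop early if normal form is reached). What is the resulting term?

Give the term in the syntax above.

Step 0: ((((\a.a) u) u) q)
Step 1: ((u u) q)
Step 2: (normal form reached)

Answer: ((u u) q)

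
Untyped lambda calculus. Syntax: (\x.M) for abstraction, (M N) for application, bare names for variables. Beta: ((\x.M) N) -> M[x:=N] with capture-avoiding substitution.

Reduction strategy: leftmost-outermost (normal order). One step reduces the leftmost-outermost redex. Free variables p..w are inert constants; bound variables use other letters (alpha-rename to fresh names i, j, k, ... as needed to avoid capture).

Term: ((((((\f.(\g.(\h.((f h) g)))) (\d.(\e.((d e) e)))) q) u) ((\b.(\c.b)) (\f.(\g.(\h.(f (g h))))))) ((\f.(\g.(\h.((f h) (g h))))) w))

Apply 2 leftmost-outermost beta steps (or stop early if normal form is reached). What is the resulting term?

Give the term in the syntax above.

Step 0: ((((((\f.(\g.(\h.((f h) g)))) (\d.(\e.((d e) e)))) q) u) ((\b.(\c.b)) (\f.(\g.(\h.(f (g h))))))) ((\f.(\g.(\h.((f h) (g h))))) w))
Step 1: (((((\g.(\h.(((\d.(\e.((d e) e))) h) g))) q) u) ((\b.(\c.b)) (\f.(\g.(\h.(f (g h))))))) ((\f.(\g.(\h.((f h) (g h))))) w))
Step 2: ((((\h.(((\d.(\e.((d e) e))) h) q)) u) ((\b.(\c.b)) (\f.(\g.(\h.(f (g h))))))) ((\f.(\g.(\h.((f h) (g h))))) w))

Answer: ((((\h.(((\d.(\e.((d e) e))) h) q)) u) ((\b.(\c.b)) (\f.(\g.(\h.(f (g h))))))) ((\f.(\g.(\h.((f h) (g h))))) w))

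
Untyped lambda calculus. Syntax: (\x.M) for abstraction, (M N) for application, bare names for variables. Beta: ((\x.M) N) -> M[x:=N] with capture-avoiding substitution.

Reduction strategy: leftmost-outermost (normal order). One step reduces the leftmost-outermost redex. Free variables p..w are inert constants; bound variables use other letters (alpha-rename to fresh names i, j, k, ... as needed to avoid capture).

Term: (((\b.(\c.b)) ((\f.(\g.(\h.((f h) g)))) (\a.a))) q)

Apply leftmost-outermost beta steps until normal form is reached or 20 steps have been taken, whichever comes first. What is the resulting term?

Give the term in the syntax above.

Step 0: (((\b.(\c.b)) ((\f.(\g.(\h.((f h) g)))) (\a.a))) q)
Step 1: ((\c.((\f.(\g.(\h.((f h) g)))) (\a.a))) q)
Step 2: ((\f.(\g.(\h.((f h) g)))) (\a.a))
Step 3: (\g.(\h.(((\a.a) h) g)))
Step 4: (\g.(\h.(h g)))

Answer: (\g.(\h.(h g)))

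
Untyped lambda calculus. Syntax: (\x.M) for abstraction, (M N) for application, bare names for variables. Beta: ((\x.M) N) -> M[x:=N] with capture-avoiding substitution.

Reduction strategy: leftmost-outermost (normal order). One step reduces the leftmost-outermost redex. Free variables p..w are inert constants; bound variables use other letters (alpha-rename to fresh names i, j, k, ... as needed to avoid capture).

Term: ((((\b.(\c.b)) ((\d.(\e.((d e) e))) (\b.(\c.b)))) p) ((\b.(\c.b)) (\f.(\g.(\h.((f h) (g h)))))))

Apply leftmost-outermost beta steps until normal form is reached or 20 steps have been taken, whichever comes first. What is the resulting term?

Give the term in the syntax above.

Answer: (\c.(\f.(\g.(\h.((f h) (g h))))))

Derivation:
Step 0: ((((\b.(\c.b)) ((\d.(\e.((d e) e))) (\b.(\c.b)))) p) ((\b.(\c.b)) (\f.(\g.(\h.((f h) (g h)))))))
Step 1: (((\c.((\d.(\e.((d e) e))) (\b.(\c.b)))) p) ((\b.(\c.b)) (\f.(\g.(\h.((f h) (g h)))))))
Step 2: (((\d.(\e.((d e) e))) (\b.(\c.b))) ((\b.(\c.b)) (\f.(\g.(\h.((f h) (g h)))))))
Step 3: ((\e.(((\b.(\c.b)) e) e)) ((\b.(\c.b)) (\f.(\g.(\h.((f h) (g h)))))))
Step 4: (((\b.(\c.b)) ((\b.(\c.b)) (\f.(\g.(\h.((f h) (g h))))))) ((\b.(\c.b)) (\f.(\g.(\h.((f h) (g h)))))))
Step 5: ((\c.((\b.(\c.b)) (\f.(\g.(\h.((f h) (g h))))))) ((\b.(\c.b)) (\f.(\g.(\h.((f h) (g h)))))))
Step 6: ((\b.(\c.b)) (\f.(\g.(\h.((f h) (g h))))))
Step 7: (\c.(\f.(\g.(\h.((f h) (g h))))))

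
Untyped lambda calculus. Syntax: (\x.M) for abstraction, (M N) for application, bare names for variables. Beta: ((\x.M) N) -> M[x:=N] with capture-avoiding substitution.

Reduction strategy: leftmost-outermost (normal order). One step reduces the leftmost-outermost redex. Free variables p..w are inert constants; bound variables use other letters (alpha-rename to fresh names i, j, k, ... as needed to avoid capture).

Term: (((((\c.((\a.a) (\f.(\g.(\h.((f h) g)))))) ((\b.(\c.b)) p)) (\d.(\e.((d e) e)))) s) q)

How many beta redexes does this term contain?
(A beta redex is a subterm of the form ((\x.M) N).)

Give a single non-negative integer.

Answer: 3

Derivation:
Term: (((((\c.((\a.a) (\f.(\g.(\h.((f h) g)))))) ((\b.(\c.b)) p)) (\d.(\e.((d e) e)))) s) q)
  Redex: ((\c.((\a.a) (\f.(\g.(\h.((f h) g)))))) ((\b.(\c.b)) p))
  Redex: ((\a.a) (\f.(\g.(\h.((f h) g)))))
  Redex: ((\b.(\c.b)) p)
Total redexes: 3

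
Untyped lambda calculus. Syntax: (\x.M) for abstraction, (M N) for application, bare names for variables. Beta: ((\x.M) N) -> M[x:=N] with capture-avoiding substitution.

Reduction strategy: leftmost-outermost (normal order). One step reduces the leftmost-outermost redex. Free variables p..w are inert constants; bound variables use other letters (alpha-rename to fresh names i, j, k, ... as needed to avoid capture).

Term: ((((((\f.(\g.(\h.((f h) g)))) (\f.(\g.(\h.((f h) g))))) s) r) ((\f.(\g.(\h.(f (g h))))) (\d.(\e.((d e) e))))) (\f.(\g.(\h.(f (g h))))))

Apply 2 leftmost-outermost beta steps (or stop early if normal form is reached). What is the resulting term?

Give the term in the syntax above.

Step 0: ((((((\f.(\g.(\h.((f h) g)))) (\f.(\g.(\h.((f h) g))))) s) r) ((\f.(\g.(\h.(f (g h))))) (\d.(\e.((d e) e))))) (\f.(\g.(\h.(f (g h))))))
Step 1: (((((\g.(\h.(((\f.(\g.(\h.((f h) g)))) h) g))) s) r) ((\f.(\g.(\h.(f (g h))))) (\d.(\e.((d e) e))))) (\f.(\g.(\h.(f (g h))))))
Step 2: ((((\h.(((\f.(\g.(\h.((f h) g)))) h) s)) r) ((\f.(\g.(\h.(f (g h))))) (\d.(\e.((d e) e))))) (\f.(\g.(\h.(f (g h))))))

Answer: ((((\h.(((\f.(\g.(\h.((f h) g)))) h) s)) r) ((\f.(\g.(\h.(f (g h))))) (\d.(\e.((d e) e))))) (\f.(\g.(\h.(f (g h))))))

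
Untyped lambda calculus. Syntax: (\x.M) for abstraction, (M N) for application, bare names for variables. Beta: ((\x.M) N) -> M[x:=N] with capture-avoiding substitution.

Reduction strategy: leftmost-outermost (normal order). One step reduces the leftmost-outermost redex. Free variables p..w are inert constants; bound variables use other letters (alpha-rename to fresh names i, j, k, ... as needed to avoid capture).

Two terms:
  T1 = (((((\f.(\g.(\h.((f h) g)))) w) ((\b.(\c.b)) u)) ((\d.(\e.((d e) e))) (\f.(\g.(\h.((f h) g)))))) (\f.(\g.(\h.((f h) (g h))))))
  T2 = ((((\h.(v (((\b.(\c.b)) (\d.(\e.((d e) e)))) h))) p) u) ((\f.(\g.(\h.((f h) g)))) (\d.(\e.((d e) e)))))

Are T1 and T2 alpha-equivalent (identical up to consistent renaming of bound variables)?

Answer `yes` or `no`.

Answer: no

Derivation:
Term 1: (((((\f.(\g.(\h.((f h) g)))) w) ((\b.(\c.b)) u)) ((\d.(\e.((d e) e))) (\f.(\g.(\h.((f h) g)))))) (\f.(\g.(\h.((f h) (g h))))))
Term 2: ((((\h.(v (((\b.(\c.b)) (\d.(\e.((d e) e)))) h))) p) u) ((\f.(\g.(\h.((f h) g)))) (\d.(\e.((d e) e)))))
Alpha-equivalence: compare structure up to binder renaming.
Result: False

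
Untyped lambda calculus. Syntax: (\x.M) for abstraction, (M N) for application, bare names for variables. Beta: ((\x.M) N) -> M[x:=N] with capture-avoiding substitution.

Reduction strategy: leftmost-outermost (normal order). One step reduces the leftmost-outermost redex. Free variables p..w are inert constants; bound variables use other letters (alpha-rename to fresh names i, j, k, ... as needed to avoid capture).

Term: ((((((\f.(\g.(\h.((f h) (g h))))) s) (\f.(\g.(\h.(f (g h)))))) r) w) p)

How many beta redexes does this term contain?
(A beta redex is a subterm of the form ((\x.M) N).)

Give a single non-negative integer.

Term: ((((((\f.(\g.(\h.((f h) (g h))))) s) (\f.(\g.(\h.(f (g h)))))) r) w) p)
  Redex: ((\f.(\g.(\h.((f h) (g h))))) s)
Total redexes: 1

Answer: 1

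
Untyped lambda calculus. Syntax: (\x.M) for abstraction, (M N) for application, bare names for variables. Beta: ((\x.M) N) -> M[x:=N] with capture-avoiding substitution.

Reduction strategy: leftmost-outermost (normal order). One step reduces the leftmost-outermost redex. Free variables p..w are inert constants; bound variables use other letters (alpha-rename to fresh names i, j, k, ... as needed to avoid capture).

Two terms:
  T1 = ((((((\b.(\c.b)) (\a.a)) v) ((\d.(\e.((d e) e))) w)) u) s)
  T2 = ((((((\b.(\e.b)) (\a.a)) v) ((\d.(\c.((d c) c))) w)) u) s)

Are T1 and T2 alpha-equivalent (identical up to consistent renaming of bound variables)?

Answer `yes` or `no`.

Term 1: ((((((\b.(\c.b)) (\a.a)) v) ((\d.(\e.((d e) e))) w)) u) s)
Term 2: ((((((\b.(\e.b)) (\a.a)) v) ((\d.(\c.((d c) c))) w)) u) s)
Alpha-equivalence: compare structure up to binder renaming.
Result: True

Answer: yes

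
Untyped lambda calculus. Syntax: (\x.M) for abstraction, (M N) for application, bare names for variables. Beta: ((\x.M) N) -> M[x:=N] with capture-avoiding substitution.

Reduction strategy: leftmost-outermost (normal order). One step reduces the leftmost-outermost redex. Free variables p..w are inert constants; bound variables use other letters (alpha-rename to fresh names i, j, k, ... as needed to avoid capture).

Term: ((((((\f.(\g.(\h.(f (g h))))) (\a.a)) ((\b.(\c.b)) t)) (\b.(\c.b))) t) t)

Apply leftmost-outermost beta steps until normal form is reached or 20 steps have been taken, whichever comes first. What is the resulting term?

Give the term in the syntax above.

Step 0: ((((((\f.(\g.(\h.(f (g h))))) (\a.a)) ((\b.(\c.b)) t)) (\b.(\c.b))) t) t)
Step 1: (((((\g.(\h.((\a.a) (g h)))) ((\b.(\c.b)) t)) (\b.(\c.b))) t) t)
Step 2: ((((\h.((\a.a) (((\b.(\c.b)) t) h))) (\b.(\c.b))) t) t)
Step 3: ((((\a.a) (((\b.(\c.b)) t) (\b.(\c.b)))) t) t)
Step 4: (((((\b.(\c.b)) t) (\b.(\c.b))) t) t)
Step 5: ((((\c.t) (\b.(\c.b))) t) t)
Step 6: ((t t) t)

Answer: ((t t) t)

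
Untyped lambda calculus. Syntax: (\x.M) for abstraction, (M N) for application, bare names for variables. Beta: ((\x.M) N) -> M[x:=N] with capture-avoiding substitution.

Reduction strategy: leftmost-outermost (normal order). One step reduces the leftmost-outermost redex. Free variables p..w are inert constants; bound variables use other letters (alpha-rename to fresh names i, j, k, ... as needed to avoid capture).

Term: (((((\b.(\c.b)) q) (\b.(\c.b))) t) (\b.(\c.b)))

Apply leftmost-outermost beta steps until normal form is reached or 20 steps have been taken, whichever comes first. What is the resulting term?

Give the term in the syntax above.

Answer: ((q t) (\b.(\c.b)))

Derivation:
Step 0: (((((\b.(\c.b)) q) (\b.(\c.b))) t) (\b.(\c.b)))
Step 1: ((((\c.q) (\b.(\c.b))) t) (\b.(\c.b)))
Step 2: ((q t) (\b.(\c.b)))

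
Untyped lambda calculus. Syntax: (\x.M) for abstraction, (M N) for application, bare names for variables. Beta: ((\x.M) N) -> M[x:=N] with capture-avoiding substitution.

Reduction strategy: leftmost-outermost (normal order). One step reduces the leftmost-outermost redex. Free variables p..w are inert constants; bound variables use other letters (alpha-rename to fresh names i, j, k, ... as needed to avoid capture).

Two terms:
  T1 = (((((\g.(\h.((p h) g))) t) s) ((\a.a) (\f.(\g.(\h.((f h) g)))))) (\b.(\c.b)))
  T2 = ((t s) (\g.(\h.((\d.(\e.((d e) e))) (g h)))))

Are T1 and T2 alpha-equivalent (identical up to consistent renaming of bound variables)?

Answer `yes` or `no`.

Answer: no

Derivation:
Term 1: (((((\g.(\h.((p h) g))) t) s) ((\a.a) (\f.(\g.(\h.((f h) g)))))) (\b.(\c.b)))
Term 2: ((t s) (\g.(\h.((\d.(\e.((d e) e))) (g h)))))
Alpha-equivalence: compare structure up to binder renaming.
Result: False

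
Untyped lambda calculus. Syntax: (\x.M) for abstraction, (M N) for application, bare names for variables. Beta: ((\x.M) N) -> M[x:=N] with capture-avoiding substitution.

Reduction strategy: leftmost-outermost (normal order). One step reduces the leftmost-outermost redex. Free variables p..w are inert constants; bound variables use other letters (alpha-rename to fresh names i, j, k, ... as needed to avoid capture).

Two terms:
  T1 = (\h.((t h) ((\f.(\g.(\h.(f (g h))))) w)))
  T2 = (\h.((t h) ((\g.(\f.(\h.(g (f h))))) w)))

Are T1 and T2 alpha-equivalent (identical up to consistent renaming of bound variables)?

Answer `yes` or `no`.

Answer: yes

Derivation:
Term 1: (\h.((t h) ((\f.(\g.(\h.(f (g h))))) w)))
Term 2: (\h.((t h) ((\g.(\f.(\h.(g (f h))))) w)))
Alpha-equivalence: compare structure up to binder renaming.
Result: True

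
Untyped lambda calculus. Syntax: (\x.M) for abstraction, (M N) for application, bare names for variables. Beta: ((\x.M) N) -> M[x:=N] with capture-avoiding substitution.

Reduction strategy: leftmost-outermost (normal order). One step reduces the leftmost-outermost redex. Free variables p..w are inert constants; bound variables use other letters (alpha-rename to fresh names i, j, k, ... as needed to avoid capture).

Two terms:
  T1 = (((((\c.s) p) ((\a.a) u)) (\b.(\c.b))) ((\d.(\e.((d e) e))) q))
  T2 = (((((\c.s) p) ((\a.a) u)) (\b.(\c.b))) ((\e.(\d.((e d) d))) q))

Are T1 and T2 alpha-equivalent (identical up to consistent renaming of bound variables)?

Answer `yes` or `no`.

Term 1: (((((\c.s) p) ((\a.a) u)) (\b.(\c.b))) ((\d.(\e.((d e) e))) q))
Term 2: (((((\c.s) p) ((\a.a) u)) (\b.(\c.b))) ((\e.(\d.((e d) d))) q))
Alpha-equivalence: compare structure up to binder renaming.
Result: True

Answer: yes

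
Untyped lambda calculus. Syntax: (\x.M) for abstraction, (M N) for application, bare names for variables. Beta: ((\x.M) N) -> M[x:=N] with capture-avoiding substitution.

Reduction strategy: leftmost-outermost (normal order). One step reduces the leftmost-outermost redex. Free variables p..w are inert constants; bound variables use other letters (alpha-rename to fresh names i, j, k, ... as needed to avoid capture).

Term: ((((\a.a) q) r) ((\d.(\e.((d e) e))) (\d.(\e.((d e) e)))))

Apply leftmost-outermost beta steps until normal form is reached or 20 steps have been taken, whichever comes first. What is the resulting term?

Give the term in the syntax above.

Answer: ((q r) (\e.((e e) e)))

Derivation:
Step 0: ((((\a.a) q) r) ((\d.(\e.((d e) e))) (\d.(\e.((d e) e)))))
Step 1: ((q r) ((\d.(\e.((d e) e))) (\d.(\e.((d e) e)))))
Step 2: ((q r) (\e.(((\d.(\e.((d e) e))) e) e)))
Step 3: ((q r) (\e.((\i.((e i) i)) e)))
Step 4: ((q r) (\e.((e e) e)))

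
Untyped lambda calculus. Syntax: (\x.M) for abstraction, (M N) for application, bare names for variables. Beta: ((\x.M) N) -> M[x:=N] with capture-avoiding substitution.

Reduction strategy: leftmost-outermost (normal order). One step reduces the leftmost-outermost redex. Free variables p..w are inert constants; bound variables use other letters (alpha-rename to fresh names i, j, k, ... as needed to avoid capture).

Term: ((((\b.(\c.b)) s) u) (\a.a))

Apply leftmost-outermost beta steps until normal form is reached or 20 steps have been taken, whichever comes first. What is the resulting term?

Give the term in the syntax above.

Step 0: ((((\b.(\c.b)) s) u) (\a.a))
Step 1: (((\c.s) u) (\a.a))
Step 2: (s (\a.a))

Answer: (s (\a.a))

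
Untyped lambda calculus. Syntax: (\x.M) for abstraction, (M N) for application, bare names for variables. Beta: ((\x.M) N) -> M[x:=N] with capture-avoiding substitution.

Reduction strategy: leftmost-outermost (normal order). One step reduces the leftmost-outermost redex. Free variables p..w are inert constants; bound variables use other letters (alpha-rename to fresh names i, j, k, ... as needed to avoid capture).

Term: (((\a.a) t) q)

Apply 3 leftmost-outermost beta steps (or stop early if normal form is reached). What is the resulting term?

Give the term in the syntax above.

Step 0: (((\a.a) t) q)
Step 1: (t q)
Step 2: (normal form reached)

Answer: (t q)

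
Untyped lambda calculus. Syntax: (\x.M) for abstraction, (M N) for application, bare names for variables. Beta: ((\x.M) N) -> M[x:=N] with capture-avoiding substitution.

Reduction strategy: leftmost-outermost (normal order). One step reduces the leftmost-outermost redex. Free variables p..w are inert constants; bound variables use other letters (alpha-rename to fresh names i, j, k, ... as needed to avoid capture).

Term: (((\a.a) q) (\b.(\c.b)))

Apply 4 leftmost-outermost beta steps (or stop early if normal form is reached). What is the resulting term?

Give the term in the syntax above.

Step 0: (((\a.a) q) (\b.(\c.b)))
Step 1: (q (\b.(\c.b)))
Step 2: (normal form reached)

Answer: (q (\b.(\c.b)))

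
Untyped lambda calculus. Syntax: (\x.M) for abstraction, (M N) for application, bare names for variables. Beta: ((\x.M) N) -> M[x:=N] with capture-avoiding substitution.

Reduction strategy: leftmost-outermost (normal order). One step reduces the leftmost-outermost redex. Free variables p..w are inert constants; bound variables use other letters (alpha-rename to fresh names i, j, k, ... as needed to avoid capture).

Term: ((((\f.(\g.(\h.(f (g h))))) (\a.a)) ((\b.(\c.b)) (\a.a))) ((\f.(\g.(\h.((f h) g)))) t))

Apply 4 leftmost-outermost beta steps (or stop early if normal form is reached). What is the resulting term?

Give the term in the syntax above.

Answer: (((\b.(\c.b)) (\a.a)) ((\f.(\g.(\h.((f h) g)))) t))

Derivation:
Step 0: ((((\f.(\g.(\h.(f (g h))))) (\a.a)) ((\b.(\c.b)) (\a.a))) ((\f.(\g.(\h.((f h) g)))) t))
Step 1: (((\g.(\h.((\a.a) (g h)))) ((\b.(\c.b)) (\a.a))) ((\f.(\g.(\h.((f h) g)))) t))
Step 2: ((\h.((\a.a) (((\b.(\c.b)) (\a.a)) h))) ((\f.(\g.(\h.((f h) g)))) t))
Step 3: ((\a.a) (((\b.(\c.b)) (\a.a)) ((\f.(\g.(\h.((f h) g)))) t)))
Step 4: (((\b.(\c.b)) (\a.a)) ((\f.(\g.(\h.((f h) g)))) t))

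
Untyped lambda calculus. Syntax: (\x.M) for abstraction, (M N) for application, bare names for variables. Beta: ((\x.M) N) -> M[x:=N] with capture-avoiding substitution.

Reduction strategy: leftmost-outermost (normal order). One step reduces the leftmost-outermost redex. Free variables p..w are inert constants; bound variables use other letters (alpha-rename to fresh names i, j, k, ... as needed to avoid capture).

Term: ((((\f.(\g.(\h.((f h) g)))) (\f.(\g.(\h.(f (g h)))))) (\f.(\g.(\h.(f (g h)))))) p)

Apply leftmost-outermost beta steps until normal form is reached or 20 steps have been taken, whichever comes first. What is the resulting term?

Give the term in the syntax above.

Answer: (\h.(p (\g.(\i.(h (g i))))))

Derivation:
Step 0: ((((\f.(\g.(\h.((f h) g)))) (\f.(\g.(\h.(f (g h)))))) (\f.(\g.(\h.(f (g h)))))) p)
Step 1: (((\g.(\h.(((\f.(\g.(\h.(f (g h))))) h) g))) (\f.(\g.(\h.(f (g h)))))) p)
Step 2: ((\h.(((\f.(\g.(\h.(f (g h))))) h) (\f.(\g.(\h.(f (g h))))))) p)
Step 3: (((\f.(\g.(\h.(f (g h))))) p) (\f.(\g.(\h.(f (g h))))))
Step 4: ((\g.(\h.(p (g h)))) (\f.(\g.(\h.(f (g h))))))
Step 5: (\h.(p ((\f.(\g.(\h.(f (g h))))) h)))
Step 6: (\h.(p (\g.(\i.(h (g i))))))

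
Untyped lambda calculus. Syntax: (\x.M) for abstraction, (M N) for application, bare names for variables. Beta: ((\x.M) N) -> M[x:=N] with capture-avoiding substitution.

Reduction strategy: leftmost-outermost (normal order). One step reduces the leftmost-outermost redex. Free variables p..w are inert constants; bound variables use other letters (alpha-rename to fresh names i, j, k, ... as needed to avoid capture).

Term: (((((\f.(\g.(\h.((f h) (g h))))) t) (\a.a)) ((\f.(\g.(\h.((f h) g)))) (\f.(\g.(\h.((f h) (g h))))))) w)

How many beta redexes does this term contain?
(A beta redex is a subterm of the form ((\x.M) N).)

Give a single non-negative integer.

Answer: 2

Derivation:
Term: (((((\f.(\g.(\h.((f h) (g h))))) t) (\a.a)) ((\f.(\g.(\h.((f h) g)))) (\f.(\g.(\h.((f h) (g h))))))) w)
  Redex: ((\f.(\g.(\h.((f h) (g h))))) t)
  Redex: ((\f.(\g.(\h.((f h) g)))) (\f.(\g.(\h.((f h) (g h))))))
Total redexes: 2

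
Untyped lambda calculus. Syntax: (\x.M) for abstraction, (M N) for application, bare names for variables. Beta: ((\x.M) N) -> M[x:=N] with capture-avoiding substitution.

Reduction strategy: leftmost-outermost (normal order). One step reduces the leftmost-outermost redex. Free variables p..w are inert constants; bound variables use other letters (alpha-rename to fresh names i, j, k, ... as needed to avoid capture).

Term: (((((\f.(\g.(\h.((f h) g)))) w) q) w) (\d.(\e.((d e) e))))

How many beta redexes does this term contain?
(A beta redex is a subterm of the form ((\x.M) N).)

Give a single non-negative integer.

Answer: 1

Derivation:
Term: (((((\f.(\g.(\h.((f h) g)))) w) q) w) (\d.(\e.((d e) e))))
  Redex: ((\f.(\g.(\h.((f h) g)))) w)
Total redexes: 1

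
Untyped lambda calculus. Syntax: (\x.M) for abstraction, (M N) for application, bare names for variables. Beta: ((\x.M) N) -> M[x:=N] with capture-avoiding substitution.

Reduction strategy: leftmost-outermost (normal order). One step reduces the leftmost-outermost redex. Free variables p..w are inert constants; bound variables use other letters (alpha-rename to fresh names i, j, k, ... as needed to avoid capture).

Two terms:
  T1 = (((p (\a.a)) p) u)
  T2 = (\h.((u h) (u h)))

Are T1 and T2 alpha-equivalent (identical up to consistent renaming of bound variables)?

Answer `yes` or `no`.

Answer: no

Derivation:
Term 1: (((p (\a.a)) p) u)
Term 2: (\h.((u h) (u h)))
Alpha-equivalence: compare structure up to binder renaming.
Result: False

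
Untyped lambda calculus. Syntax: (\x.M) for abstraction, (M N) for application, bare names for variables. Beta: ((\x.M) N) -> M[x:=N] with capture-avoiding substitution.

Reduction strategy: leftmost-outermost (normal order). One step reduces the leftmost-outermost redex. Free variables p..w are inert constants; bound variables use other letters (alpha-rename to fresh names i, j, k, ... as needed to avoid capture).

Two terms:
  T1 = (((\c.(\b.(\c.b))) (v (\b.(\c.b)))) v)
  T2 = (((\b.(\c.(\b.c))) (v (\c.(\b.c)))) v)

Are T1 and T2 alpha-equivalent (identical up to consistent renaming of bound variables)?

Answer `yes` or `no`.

Answer: yes

Derivation:
Term 1: (((\c.(\b.(\c.b))) (v (\b.(\c.b)))) v)
Term 2: (((\b.(\c.(\b.c))) (v (\c.(\b.c)))) v)
Alpha-equivalence: compare structure up to binder renaming.
Result: True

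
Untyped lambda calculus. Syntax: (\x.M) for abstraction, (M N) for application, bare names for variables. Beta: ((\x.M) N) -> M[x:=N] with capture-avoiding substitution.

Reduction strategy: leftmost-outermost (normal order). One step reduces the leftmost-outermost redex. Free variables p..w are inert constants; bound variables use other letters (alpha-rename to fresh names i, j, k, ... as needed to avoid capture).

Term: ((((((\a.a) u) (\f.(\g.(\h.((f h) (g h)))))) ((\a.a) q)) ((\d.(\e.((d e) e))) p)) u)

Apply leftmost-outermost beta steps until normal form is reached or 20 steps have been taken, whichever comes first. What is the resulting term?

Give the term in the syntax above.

Answer: ((((u (\f.(\g.(\h.((f h) (g h)))))) q) (\e.((p e) e))) u)

Derivation:
Step 0: ((((((\a.a) u) (\f.(\g.(\h.((f h) (g h)))))) ((\a.a) q)) ((\d.(\e.((d e) e))) p)) u)
Step 1: ((((u (\f.(\g.(\h.((f h) (g h)))))) ((\a.a) q)) ((\d.(\e.((d e) e))) p)) u)
Step 2: ((((u (\f.(\g.(\h.((f h) (g h)))))) q) ((\d.(\e.((d e) e))) p)) u)
Step 3: ((((u (\f.(\g.(\h.((f h) (g h)))))) q) (\e.((p e) e))) u)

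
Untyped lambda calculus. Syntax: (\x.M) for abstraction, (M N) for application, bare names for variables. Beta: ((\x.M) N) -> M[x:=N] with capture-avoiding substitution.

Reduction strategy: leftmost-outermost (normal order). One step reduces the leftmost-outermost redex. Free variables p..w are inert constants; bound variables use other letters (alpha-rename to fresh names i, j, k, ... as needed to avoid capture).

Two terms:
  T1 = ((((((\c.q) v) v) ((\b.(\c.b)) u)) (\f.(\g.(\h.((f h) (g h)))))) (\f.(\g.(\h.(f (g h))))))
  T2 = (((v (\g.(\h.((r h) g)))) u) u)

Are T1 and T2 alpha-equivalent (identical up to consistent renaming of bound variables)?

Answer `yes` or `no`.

Answer: no

Derivation:
Term 1: ((((((\c.q) v) v) ((\b.(\c.b)) u)) (\f.(\g.(\h.((f h) (g h)))))) (\f.(\g.(\h.(f (g h))))))
Term 2: (((v (\g.(\h.((r h) g)))) u) u)
Alpha-equivalence: compare structure up to binder renaming.
Result: False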